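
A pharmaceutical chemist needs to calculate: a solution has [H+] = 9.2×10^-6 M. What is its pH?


pH = -log10([H+]) = -log10(9.2×10^-6)
= 6 - log10(9.2)
= 6 - 0.96
= 5.04

5.04


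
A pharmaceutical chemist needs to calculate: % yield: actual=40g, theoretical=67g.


% yield = actual/theoretical × 100
= 40/67 × 100
= 59.7%

59.7%


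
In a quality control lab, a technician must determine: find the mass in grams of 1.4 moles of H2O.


M(H2O) = 18.02 g/mol
mass = n × M = 1.4 × 18.02 = 25.23 g

25.23 g


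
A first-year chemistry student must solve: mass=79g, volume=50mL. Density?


ρ = mass/volume
= 79/50
= 1.58 g/mL

1.58 g/mL


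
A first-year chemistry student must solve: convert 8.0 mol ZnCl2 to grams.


M(ZnCl2) = 136.28 g/mol
mass = n × M = 8.0 × 136.28 = 1090.24 g

1090.24 g


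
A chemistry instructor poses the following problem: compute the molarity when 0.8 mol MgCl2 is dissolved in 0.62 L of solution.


M = n/V = 0.8/0.62 = 1.290 mol/L

1.290 M


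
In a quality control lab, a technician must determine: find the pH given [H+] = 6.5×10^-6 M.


pH = -log10([H+]) = -log10(6.5×10^-6)
= 6 - log10(6.5)
= 6 - 0.81
= 5.19

5.19


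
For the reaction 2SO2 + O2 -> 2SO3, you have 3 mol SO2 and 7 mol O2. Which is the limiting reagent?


Mole ratio available / coefficient:
  SO2: 3/2 = 1.500
  O2: 7/1 = 7.000
Smaller ratio is limiting.

SO2


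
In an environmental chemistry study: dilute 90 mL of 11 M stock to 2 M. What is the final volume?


C1V1 = C2V2
11 × 90 = 2 × V2
V2 = 990/2 = 495.0 mL

495.0 mL


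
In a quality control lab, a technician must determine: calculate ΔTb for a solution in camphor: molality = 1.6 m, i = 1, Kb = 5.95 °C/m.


ΔTb = Kb × m × i
= 5.95 × 1.6 × 1
= 9.52 °C

9.52 °C


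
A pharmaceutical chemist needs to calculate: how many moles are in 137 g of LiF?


M(LiF) = 25.94 g/mol
n = mass/M = 137/25.94 = 5.2814 mol

5.2814 mol


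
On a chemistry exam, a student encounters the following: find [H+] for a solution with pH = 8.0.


[H+] = 10^(-pH) = 10^(-8.0)
= 1.0×10^-8 M

1.0×10^-8 M


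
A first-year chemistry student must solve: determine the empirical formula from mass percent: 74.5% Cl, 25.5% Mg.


Assume 100 g sample. Moles of each element:
  Cl: 74.5/35.45 = 2.102 mol
  Mg: 25.5/24.31 = 1.049 mol
Divide by smallest (1.049):
  Cl: 2.102/1.049 = 2.0
  Mg: 1.049/1.049 = 1.0
Empirical formula: MgCl2

MgCl2


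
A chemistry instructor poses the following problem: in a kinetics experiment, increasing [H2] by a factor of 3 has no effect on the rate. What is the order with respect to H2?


rate ∝ [H2]^n
rate ∝ [H2]^0
Order in H2: 0

0


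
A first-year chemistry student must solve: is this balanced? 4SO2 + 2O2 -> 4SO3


Equation: 4SO2 + 2O2 -> 4SO3
Check atoms: O: 12=12, S: 4=4
Balanced

Yes, balanced


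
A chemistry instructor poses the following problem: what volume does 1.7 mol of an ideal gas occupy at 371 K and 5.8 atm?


PV = nRT  (R = 0.08206 L·atm/(mol·K))
V = nRT/P = 1.7×0.08206×371/5.8
= 8.923 L

8.923 L


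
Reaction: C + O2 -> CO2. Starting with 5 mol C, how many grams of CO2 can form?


Mole ratio CO2:C = 1:1
n(CO2) = 5 × 1/1 = 5.000 mol
mass = 5.000 × 44.01 = 220.05 g

220.05 g


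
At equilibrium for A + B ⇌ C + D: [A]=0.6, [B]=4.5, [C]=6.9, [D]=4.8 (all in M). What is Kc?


Kc = [C][D]/([A][B])
= (6.9^1 × 4.8^1)/(0.6^1 × 4.5^1)
= 33.12/2.7
= 12.27

12.27


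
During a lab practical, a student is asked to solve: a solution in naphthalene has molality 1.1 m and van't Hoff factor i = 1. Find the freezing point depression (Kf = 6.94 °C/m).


ΔTf = Kf × m × i
= 6.94 × 1.1 × 1
= 7.634 °C

7.634 °C


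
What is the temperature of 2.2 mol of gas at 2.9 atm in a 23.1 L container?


PV = nRT  (R = 0.08206 L·atm/(mol·K))
T = PV/(nR) = 2.9×23.1/(2.2×0.08206)
= 66.99/0.180532
= 371.07 K

371.07 K


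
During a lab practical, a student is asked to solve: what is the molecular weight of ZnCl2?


M(ZnCl2) = 1×65.38 + 2×35.45
= 65.38 + 70.9
= 136.28 g/mol

136.28 g/mol


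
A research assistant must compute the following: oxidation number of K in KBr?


Group 1 metal: +1
Oxidation number: +1

+1


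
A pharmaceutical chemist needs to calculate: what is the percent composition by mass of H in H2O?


M(H2O) = 2×1.008 + 1×16.0 = 18.016 g/mol
Mass of H = 2 × 1.008 = 2.016 g/mol
% H = 2.016/18.016 × 100 = 11.19%

11.19%


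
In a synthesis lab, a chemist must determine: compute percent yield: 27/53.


% yield = actual/theoretical × 100
= 27/53 × 100
= 50.94%

50.94%


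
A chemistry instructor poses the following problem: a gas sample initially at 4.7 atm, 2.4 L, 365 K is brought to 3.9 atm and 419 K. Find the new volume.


P1V1/T1 = P2V2/T2
V2 = P1V1T2/(T1P2)
= 4.7×2.4×419/(365×3.9)
= 3.32 L

3.32 L


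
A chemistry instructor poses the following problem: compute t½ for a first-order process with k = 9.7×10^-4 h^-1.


t½ = ln2/k = 0.693147/(9.7×10^-4 h^-1)
= 714.6 h

714.6 h


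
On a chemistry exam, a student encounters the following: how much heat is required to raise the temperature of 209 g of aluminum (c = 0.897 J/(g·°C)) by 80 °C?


q = mcΔT = 209 × 0.897 × 80
= 14997.84 J

14997.84 J


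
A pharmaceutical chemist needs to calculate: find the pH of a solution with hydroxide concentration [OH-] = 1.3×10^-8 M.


pOH = -log10([OH-]) = -log10(1.3×10^-8)
= 8 - log10(1.3) = 7.89
pH = 14 - pOH = 14 - 7.89 = 6.11

6.11


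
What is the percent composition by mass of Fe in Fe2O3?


M(Fe2O3) = 2×55.85 + 3×16.0 = 159.70 g/mol
Mass of Fe = 2 × 55.85 = 111.70 g/mol
% Fe = 111.70/159.70 × 100 = 69.94%

69.94%


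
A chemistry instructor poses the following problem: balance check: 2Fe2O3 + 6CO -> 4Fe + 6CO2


Equation: 2Fe2O3 + 6CO -> 4Fe + 6CO2
Check atoms: C: 6=6, Fe: 4=4, O: 12=12
Balanced

Yes, balanced


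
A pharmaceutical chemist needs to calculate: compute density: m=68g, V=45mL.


ρ = mass/volume
= 68/45
= 1.511 g/mL

1.511 g/mL


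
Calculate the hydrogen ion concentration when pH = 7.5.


[H+] = 10^(-pH) = 10^(-7.5)
= 3.16×10^-8 M

3.16×10^-8 M


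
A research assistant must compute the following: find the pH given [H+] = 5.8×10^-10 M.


pH = -log10([H+]) = -log10(5.8×10^-10)
= 10 - log10(5.8)
= 10 - 0.76
= 9.24

9.24


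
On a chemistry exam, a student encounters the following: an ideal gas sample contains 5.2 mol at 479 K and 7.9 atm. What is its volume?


PV = nRT  (R = 0.08206 L·atm/(mol·K))
V = nRT/P = 5.2×0.08206×479/7.9
= 25.873 L

25.873 L


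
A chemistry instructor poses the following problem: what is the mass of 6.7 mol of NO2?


M(NO2) = 46.01 g/mol
mass = n × M = 6.7 × 46.01 = 308.27 g

308.27 g


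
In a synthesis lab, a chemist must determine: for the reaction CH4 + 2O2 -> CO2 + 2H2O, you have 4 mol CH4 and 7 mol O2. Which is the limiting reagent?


Mole ratio available / coefficient:
  CH4: 4/1 = 4.000
  O2: 7/2 = 3.500
Smaller ratio is limiting.

O2


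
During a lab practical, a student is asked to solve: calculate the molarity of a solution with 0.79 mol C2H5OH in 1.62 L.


M = n/V = 0.79/1.62 = 0.488 mol/L

0.488 M


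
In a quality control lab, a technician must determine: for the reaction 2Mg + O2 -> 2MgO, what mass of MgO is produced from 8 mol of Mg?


Mole ratio MgO:Mg = 2:2
n(MgO) = 8 × 2/2 = 8.000 mol
mass = 8.000 × 40.31 = 322.48 g

322.48 g


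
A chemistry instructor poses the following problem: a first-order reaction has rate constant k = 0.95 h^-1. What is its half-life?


t½ = ln2/k = 0.693147/(0.95 h^-1)
= 0.7296 h

0.7296 h


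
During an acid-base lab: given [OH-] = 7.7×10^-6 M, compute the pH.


pOH = -log10([OH-]) = -log10(7.7×10^-6)
= 6 - log10(7.7) = 5.11
pH = 14 - pOH = 14 - 5.11 = 8.89

8.89


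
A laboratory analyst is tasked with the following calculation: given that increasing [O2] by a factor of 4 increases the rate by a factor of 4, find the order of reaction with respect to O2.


rate ∝ [O2]^n
4^n = 4 → n = 1
Order in O2: 1

1


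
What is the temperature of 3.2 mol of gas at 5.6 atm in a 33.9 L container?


PV = nRT  (R = 0.08206 L·atm/(mol·K))
T = PV/(nR) = 5.6×33.9/(3.2×0.08206)
= 189.84/0.262592
= 722.95 K

722.95 K


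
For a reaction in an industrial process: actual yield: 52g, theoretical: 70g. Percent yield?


% yield = actual/theoretical × 100
= 52/70 × 100
= 74.29%

74.29%


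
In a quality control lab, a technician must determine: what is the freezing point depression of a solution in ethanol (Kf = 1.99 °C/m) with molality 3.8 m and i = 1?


ΔTf = Kf × m × i
= 1.99 × 3.8 × 1
= 7.562 °C

7.562 °C


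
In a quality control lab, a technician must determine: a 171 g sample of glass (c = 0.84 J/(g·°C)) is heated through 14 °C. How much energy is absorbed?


q = mcΔT = 171 × 0.84 × 14
= 2010.96 J

2010.96 J


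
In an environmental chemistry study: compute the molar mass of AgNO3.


M(AgNO3) = 1×107.87 + 1×14.01 + 3×16.0
= 107.87 + 14.01 + 48.0
= 169.88 g/mol

169.88 g/mol


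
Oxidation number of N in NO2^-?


x + 2(-2) = -1, so x = +3
Oxidation number: +3

+3


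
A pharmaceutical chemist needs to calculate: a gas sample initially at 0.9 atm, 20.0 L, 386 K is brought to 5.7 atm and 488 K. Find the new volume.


P1V1/T1 = P2V2/T2
V2 = P1V1T2/(T1P2)
= 0.9×20.0×488/(386×5.7)
= 3.992 L

3.992 L


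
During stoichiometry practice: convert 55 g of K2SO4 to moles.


M(K2SO4) = 174.27 g/mol
n = mass/M = 55/174.27 = 0.3156 mol

0.3156 mol


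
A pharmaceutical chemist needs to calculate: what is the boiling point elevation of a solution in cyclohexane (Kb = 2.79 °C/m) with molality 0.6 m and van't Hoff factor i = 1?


ΔTb = Kb × m × i
= 2.79 × 0.6 × 1
= 1.674 °C

1.674 °C


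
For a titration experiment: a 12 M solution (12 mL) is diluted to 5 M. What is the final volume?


C1V1 = C2V2
12 × 12 = 5 × V2
V2 = 144/5 = 28.8 mL

28.8 mL


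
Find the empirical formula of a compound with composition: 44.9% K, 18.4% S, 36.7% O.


Assume 100 g sample. Moles of each element:
  K: 44.9/39.1 = 1.148 mol
  S: 18.4/32.07 = 0.574 mol
  O: 36.7/16.0 = 2.294 mol
Divide by smallest (0.574):
  K: 1.148/0.574 = 2.0
  S: 0.574/0.574 = 1.0
  O: 2.294/0.574 = 4.0
Empirical formula: K2SO4

K2SO4


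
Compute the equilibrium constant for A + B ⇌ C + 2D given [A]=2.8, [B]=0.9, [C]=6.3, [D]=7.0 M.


Kc = [C][D]^2/([A][B])
= (6.3^1 × 7.0^2)/(2.8^1 × 0.9^1)
= 308.7/2.52
= 122.5

122.5


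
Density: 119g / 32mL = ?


ρ = mass/volume
= 119/32
= 3.719 g/mL

3.719 g/mL


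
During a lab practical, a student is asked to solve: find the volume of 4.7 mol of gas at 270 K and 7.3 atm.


PV = nRT  (R = 0.08206 L·atm/(mol·K))
V = nRT/P = 4.7×0.08206×270/7.3
= 14.265 L

14.265 L


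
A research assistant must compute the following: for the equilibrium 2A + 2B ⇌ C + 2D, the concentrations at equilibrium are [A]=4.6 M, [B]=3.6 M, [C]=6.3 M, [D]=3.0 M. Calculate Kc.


Kc = [C][D]^2/([A]^2[B]^2)
= (6.3^1 × 3.0^2)/(4.6^2 × 3.6^2)
= 56.7/274.2336
= 0.2068

0.2068


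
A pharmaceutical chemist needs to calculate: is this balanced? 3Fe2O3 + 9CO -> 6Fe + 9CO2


Equation: 3Fe2O3 + 9CO -> 6Fe + 9CO2
Check atoms: C: 9=9, Fe: 6=6, O: 18=18
Balanced

Yes, balanced


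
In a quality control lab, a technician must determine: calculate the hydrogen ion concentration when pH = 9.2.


[H+] = 10^(-pH) = 10^(-9.2)
= 6.31×10^-10 M

6.31×10^-10 M


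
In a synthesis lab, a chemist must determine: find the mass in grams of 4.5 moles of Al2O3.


M(Al2O3) = 101.96 g/mol
mass = n × M = 4.5 × 101.96 = 458.82 g

458.82 g


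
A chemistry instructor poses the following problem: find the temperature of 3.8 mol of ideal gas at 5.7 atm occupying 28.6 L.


PV = nRT  (R = 0.08206 L·atm/(mol·K))
T = PV/(nR) = 5.7×28.6/(3.8×0.08206)
= 163.02/0.311828
= 522.79 K

522.79 K


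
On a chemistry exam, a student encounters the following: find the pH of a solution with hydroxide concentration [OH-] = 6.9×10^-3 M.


pOH = -log10([OH-]) = -log10(6.9×10^-3)
= 3 - log10(6.9) = 2.16
pH = 14 - pOH = 14 - 2.16 = 11.84

11.84


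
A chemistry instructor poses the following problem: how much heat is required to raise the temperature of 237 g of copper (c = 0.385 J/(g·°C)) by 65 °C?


q = mcΔT = 237 × 0.385 × 65
= 5930.93 J

5930.93 J


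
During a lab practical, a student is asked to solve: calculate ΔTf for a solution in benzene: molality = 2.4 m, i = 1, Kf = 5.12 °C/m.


ΔTf = Kf × m × i
= 5.12 × 2.4 × 1
= 12.288 °C

12.288 °C


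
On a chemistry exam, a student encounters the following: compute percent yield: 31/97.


% yield = actual/theoretical × 100
= 31/97 × 100
= 31.96%

31.96%


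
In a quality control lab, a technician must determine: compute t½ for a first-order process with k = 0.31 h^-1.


t½ = ln2/k = 0.693147/(0.31 h^-1)
= 2.236 h

2.236 h


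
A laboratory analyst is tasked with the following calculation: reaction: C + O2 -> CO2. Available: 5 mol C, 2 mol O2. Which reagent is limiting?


Mole ratio available / coefficient:
  C: 5/1 = 5.000
  O2: 2/1 = 2.000
Smaller ratio is limiting.

O2


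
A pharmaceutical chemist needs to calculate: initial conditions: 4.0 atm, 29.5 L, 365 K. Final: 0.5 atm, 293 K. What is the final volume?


P1V1/T1 = P2V2/T2
V2 = P1V1T2/(T1P2)
= 4.0×29.5×293/(365×0.5)
= 189.447 L

189.447 L


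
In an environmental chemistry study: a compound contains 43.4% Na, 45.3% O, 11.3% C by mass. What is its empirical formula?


Assume 100 g sample. Moles of each element:
  Na: 43.4/22.99 = 1.888 mol
  O: 45.3/16.0 = 2.831 mol
  C: 11.3/12.01 = 0.941 mol
Divide by smallest (0.941):
  Na: 1.888/0.941 = 2.01
  O: 2.831/0.941 = 3.01
  C: 0.941/0.941 = 1.0
Empirical formula: Na2CO3

Na2CO3


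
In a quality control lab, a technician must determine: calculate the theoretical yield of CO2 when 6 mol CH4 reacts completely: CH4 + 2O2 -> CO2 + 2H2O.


Mole ratio CO2:CH4 = 1:1
n(CO2) = 6 × 1/1 = 6.000 mol
mass = 6.000 × 44.01 = 264.06 g

264.06 g


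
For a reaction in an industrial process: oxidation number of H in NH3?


H is +1 with nonmetals
Oxidation number: +1

+1


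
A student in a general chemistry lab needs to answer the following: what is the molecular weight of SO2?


M(SO2) = 1×32.07 + 2×16.0
= 32.07 + 32.0
= 64.07 g/mol

64.07 g/mol


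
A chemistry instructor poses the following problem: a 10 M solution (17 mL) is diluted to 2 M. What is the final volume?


C1V1 = C2V2
10 × 17 = 2 × V2
V2 = 170/2 = 85.0 mL

85.0 mL


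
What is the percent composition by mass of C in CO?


M(CO) = 1×12.01 + 1×16.0 = 28.01 g/mol
Mass of C = 1 × 12.01 = 12.01 g/mol
% C = 12.01/28.01 × 100 = 42.88%

42.88%


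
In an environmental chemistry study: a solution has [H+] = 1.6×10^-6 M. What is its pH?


pH = -log10([H+]) = -log10(1.6×10^-6)
= 6 - log10(1.6)
= 6 - 0.2
= 5.8

5.8


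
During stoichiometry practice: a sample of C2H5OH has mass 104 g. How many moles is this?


M(C2H5OH) = 46.07 g/mol
n = mass/M = 104/46.07 = 2.2574 mol

2.2574 mol


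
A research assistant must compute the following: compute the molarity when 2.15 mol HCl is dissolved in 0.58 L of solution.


M = n/V = 2.15/0.58 = 3.707 mol/L

3.707 M


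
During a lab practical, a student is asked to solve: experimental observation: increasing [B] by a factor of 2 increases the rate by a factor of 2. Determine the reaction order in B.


rate ∝ [B]^n
2^n = 2 → n = 1
Order in B: 1

1


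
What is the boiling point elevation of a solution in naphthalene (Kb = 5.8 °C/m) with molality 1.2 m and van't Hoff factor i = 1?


ΔTb = Kb × m × i
= 5.8 × 1.2 × 1
= 6.96 °C

6.96 °C


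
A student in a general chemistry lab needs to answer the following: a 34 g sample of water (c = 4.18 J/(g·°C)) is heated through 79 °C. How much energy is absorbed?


q = mcΔT = 34 × 4.18 × 79
= 11227.48 J

11227.48 J


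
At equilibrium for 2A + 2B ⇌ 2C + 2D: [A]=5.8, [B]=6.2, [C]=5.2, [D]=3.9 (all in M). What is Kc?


Kc = [C]^2[D]^2/([A]^2[B]^2)
= (5.2^2 × 3.9^2)/(5.8^2 × 6.2^2)
= 411.2784/1293.1216
= 0.3181

0.3181


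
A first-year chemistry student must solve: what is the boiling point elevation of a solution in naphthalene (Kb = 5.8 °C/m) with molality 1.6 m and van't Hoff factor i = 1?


ΔTb = Kb × m × i
= 5.8 × 1.6 × 1
= 9.28 °C

9.28 °C


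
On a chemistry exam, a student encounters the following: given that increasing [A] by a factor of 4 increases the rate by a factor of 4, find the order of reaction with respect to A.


rate ∝ [A]^n
4^n = 4 → n = 1
Order in A: 1

1


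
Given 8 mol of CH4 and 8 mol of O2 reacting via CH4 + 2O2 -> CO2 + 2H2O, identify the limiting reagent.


Mole ratio available / coefficient:
  CH4: 8/1 = 8.000
  O2: 8/2 = 4.000
Smaller ratio is limiting.

O2


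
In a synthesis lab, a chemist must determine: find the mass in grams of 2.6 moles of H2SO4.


M(H2SO4) = 98.09 g/mol
mass = n × M = 2.6 × 98.09 = 255.03 g

255.03 g


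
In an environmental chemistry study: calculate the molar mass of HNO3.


M(HNO3) = 1×1.008 + 1×14.01 + 3×16.0
= 1.01 + 14.01 + 48.0
= 63.02 g/mol

63.02 g/mol


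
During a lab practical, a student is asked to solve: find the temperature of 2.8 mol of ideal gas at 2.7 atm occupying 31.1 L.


PV = nRT  (R = 0.08206 L·atm/(mol·K))
T = PV/(nR) = 2.7×31.1/(2.8×0.08206)
= 83.97/0.229768
= 365.46 K

365.46 K


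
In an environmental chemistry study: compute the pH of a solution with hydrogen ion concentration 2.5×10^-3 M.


pH = -log10([H+]) = -log10(2.5×10^-3)
= 3 - log10(2.5)
= 3 - 0.4
= 2.6

2.6


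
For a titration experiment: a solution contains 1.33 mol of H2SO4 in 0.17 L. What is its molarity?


M = n/V = 1.33/0.17 = 7.824 mol/L

7.824 M


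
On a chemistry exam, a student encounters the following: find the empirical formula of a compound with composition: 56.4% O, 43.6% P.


Assume 100 g sample. Moles of each element:
  O: 56.4/16.0 = 3.525 mol
  P: 43.6/30.97 = 1.408 mol
Divide by smallest (1.408):
  O: 3.525/1.408 = 2.5
  P: 1.408/1.408 = 1.0
Multiply all ratios by 2 to obtain whole numbers.
Empirical formula: P2O5

P2O5


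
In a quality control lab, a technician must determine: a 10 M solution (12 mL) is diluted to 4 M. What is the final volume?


C1V1 = C2V2
10 × 12 = 4 × V2
V2 = 120/4 = 30.0 mL

30.0 mL


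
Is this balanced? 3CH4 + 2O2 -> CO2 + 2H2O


Equation: 3CH4 + 2O2 -> CO2 + 2H2O
Check atoms: C: 3≠1, H: 12≠4, O: 4=4
Not balanced

No, not balanced


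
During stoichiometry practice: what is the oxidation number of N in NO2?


x + 2(-2) = 0, so x = +4
Oxidation number: +4

+4


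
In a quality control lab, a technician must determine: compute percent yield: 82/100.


% yield = actual/theoretical × 100
= 82/100 × 100
= 82.0%

82.0%


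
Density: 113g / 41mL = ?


ρ = mass/volume
= 113/41
= 2.756 g/mL

2.756 g/mL


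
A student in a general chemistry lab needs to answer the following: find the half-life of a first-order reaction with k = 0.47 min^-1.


t½ = ln2/k = 0.693147/(0.47 min^-1)
= 1.475 min

1.475 min


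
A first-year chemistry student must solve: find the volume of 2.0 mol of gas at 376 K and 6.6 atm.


PV = nRT  (R = 0.08206 L·atm/(mol·K))
V = nRT/P = 2.0×0.08206×376/6.6
= 9.35 L

9.35 L


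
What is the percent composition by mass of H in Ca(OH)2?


M(Ca(OH)2) = 1×40.08 + 2×16.0 + 2×1.008 = 74.096 g/mol
Mass of H = 2 × 1.008 = 2.016 g/mol
% H = 2.016/74.096 × 100 = 2.72%

2.72%


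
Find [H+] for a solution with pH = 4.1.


[H+] = 10^(-pH) = 10^(-4.1)
= 7.94×10^-5 M

7.94×10^-5 M


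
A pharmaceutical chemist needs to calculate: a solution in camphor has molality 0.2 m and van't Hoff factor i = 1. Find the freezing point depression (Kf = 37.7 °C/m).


ΔTf = Kf × m × i
= 37.7 × 0.2 × 1
= 7.54 °C

7.54 °C


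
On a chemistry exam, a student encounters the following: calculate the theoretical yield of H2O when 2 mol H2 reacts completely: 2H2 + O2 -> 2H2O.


Mole ratio H2O:H2 = 2:2
n(H2O) = 2 × 2/2 = 2.000 mol
mass = 2.000 × 18.02 = 36.04 g

36.04 g


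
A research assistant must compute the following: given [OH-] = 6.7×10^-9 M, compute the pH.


pOH = -log10([OH-]) = -log10(6.7×10^-9)
= 9 - log10(6.7) = 8.17
pH = 14 - pOH = 14 - 8.17 = 5.83

5.83


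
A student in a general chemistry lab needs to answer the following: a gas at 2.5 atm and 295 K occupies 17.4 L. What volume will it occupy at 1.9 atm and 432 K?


P1V1/T1 = P2V2/T2
V2 = P1V1T2/(T1P2)
= 2.5×17.4×432/(295×1.9)
= 33.527 L

33.527 L


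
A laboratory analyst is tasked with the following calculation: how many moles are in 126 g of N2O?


M(N2O) = 44.02 g/mol
n = mass/M = 126/44.02 = 2.8623 mol

2.8623 mol


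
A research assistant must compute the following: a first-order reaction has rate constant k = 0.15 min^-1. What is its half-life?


t½ = ln2/k = 0.693147/(0.15 min^-1)
= 4.621 min

4.621 min


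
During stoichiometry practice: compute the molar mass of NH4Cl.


M(NH4Cl) = 1×14.01 + 4×1.008 + 1×35.45
= 14.01 + 4.03 + 35.45
= 53.49 g/mol

53.49 g/mol


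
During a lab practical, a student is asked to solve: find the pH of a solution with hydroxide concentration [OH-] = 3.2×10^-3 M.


pOH = -log10([OH-]) = -log10(3.2×10^-3)
= 3 - log10(3.2) = 2.49
pH = 14 - pOH = 14 - 2.49 = 11.51

11.51


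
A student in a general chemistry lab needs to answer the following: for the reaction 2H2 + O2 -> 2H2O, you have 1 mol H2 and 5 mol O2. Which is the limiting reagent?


Mole ratio available / coefficient:
  H2: 1/2 = 0.500
  O2: 5/1 = 5.000
Smaller ratio is limiting.

H2


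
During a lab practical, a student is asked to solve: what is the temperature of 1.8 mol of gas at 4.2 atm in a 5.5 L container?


PV = nRT  (R = 0.08206 L·atm/(mol·K))
T = PV/(nR) = 4.2×5.5/(1.8×0.08206)
= 23.10/0.147708
= 156.39 K

156.39 K


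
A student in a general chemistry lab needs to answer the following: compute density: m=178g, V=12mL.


ρ = mass/volume
= 178/12
= 14.833 g/mL

14.833 g/mL


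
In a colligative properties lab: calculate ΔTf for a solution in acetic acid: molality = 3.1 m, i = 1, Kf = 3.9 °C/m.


ΔTf = Kf × m × i
= 3.9 × 3.1 × 1
= 12.09 °C

12.09 °C


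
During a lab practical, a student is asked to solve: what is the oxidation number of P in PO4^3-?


x + 4(-2) = -3, so x = +5
Oxidation number: +5

+5


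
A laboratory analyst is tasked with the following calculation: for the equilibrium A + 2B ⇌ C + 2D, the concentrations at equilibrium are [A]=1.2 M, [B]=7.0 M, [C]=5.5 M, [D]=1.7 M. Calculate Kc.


Kc = [C][D]^2/([A][B]^2)
= (5.5^1 × 1.7^2)/(1.2^1 × 7.0^2)
= 15.895/58.8
= 0.2703

0.2703


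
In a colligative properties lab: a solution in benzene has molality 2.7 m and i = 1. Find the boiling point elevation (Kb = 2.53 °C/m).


ΔTb = Kb × m × i
= 2.53 × 2.7 × 1
= 6.831 °C

6.831 °C


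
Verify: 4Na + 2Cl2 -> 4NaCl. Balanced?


Equation: 4Na + 2Cl2 -> 4NaCl
Check atoms: Cl: 4=4, Na: 4=4
Balanced

Yes, balanced


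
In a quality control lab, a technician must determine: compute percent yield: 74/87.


% yield = actual/theoretical × 100
= 74/87 × 100
= 85.06%

85.06%


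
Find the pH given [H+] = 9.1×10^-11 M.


pH = -log10([H+]) = -log10(9.1×10^-11)
= 11 - log10(9.1)
= 11 - 0.96
= 10.04

10.04


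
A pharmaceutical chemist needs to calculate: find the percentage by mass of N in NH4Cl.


M(NH4Cl) = 1×14.01 + 4×1.008 + 1×35.45 = 53.492 g/mol
Mass of N = 1 × 14.01 = 14.01 g/mol
% N = 14.01/53.492 × 100 = 26.19%

26.19%


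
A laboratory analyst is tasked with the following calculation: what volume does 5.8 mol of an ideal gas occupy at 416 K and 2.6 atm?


PV = nRT  (R = 0.08206 L·atm/(mol·K))
V = nRT/P = 5.8×0.08206×416/2.6
= 76.152 L

76.152 L


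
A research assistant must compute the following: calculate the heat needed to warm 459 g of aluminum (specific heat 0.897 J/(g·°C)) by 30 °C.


q = mcΔT = 459 × 0.897 × 30
= 12351.69 J

12351.69 J


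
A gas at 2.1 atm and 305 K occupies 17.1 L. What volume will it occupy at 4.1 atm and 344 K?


P1V1/T1 = P2V2/T2
V2 = P1V1T2/(T1P2)
= 2.1×17.1×344/(305×4.1)
= 9.878 L

9.878 L


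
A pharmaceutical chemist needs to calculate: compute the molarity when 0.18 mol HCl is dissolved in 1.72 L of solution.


M = n/V = 0.18/1.72 = 0.105 mol/L

0.105 M


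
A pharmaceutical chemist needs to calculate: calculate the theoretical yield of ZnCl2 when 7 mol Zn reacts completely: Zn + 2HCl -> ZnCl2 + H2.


Mole ratio ZnCl2:Zn = 1:1
n(ZnCl2) = 7 × 1/1 = 7.000 mol
mass = 7.000 × 136.28 = 953.96 g

953.96 g


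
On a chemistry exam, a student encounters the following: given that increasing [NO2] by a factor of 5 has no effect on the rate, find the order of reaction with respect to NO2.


rate ∝ [NO2]^n
rate ∝ [NO2]^0
Order in NO2: 0

0


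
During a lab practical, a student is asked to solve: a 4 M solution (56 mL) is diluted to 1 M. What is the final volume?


C1V1 = C2V2
4 × 56 = 1 × V2
V2 = 224/1 = 224.0 mL

224.0 mL


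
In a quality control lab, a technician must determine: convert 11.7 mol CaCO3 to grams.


M(CaCO3) = 100.09 g/mol
mass = n × M = 11.7 × 100.09 = 1171.05 g

1171.05 g


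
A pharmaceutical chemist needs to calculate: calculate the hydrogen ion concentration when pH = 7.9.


[H+] = 10^(-pH) = 10^(-7.9)
= 1.26×10^-8 M

1.26×10^-8 M


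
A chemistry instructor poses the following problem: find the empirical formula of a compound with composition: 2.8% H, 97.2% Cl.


Assume 100 g sample. Moles of each element:
  H: 2.8/1.008 = 2.778 mol
  Cl: 97.2/35.45 = 2.742 mol
Divide by smallest (2.742):
  H: 2.778/2.742 = 1.01
  Cl: 2.742/2.742 = 1.0
Empirical formula: HCl

HCl


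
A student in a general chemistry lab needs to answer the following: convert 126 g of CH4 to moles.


M(CH4) = 16.04 g/mol
n = mass/M = 126/16.04 = 7.8554 mol

7.8554 mol


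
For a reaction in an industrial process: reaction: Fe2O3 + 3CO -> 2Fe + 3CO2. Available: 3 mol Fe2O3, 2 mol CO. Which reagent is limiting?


Mole ratio available / coefficient:
  Fe2O3: 3/1 = 3.000
  CO: 2/3 = 0.667
Smaller ratio is limiting.

CO


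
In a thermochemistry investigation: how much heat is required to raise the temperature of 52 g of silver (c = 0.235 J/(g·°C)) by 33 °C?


q = mcΔT = 52 × 0.235 × 33
= 403.26 J

403.26 J


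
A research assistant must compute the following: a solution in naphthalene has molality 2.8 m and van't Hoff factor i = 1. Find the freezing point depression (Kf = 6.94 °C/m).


ΔTf = Kf × m × i
= 6.94 × 2.8 × 1
= 19.432 °C

19.432 °C


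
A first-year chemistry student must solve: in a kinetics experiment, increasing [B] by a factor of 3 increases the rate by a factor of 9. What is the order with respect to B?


rate ∝ [B]^n
3^n = 9 → n = 2
Order in B: 2

2


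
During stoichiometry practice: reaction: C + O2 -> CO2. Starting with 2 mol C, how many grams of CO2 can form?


Mole ratio CO2:C = 1:1
n(CO2) = 2 × 1/1 = 2.000 mol
mass = 2.000 × 44.01 = 88.02 g

88.02 g


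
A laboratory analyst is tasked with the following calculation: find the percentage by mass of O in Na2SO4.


M(Na2SO4) = 2×22.99 + 1×32.07 + 4×16.0 = 142.05 g/mol
Mass of O = 4 × 16.0 = 64.00 g/mol
% O = 64.00/142.05 × 100 = 45.05%

45.05%


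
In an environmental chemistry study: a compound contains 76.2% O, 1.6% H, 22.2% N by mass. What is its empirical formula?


Assume 100 g sample. Moles of each element:
  O: 76.2/16.0 = 4.763 mol
  H: 1.6/1.008 = 1.587 mol
  N: 22.2/14.01 = 1.585 mol
Divide by smallest (1.585):
  O: 4.763/1.585 = 3.01
  H: 1.587/1.585 = 1.0
  N: 1.585/1.585 = 1.0
Empirical formula: HNO3

HNO3


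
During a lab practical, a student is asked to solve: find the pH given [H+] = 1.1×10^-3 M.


pH = -log10([H+]) = -log10(1.1×10^-3)
= 3 - log10(1.1)
= 3 - 0.04
= 2.96

2.96


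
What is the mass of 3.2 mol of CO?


M(CO) = 28.01 g/mol
mass = n × M = 3.2 × 28.01 = 89.63 g

89.63 g


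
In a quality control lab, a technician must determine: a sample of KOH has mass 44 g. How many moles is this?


M(KOH) = 56.11 g/mol
n = mass/M = 44/56.11 = 0.7842 mol

0.7842 mol


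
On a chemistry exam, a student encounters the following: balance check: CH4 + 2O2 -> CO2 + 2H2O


Equation: CH4 + 2O2 -> CO2 + 2H2O
Check atoms: C: 1=1, H: 4=4, O: 4=4
Balanced

Yes, balanced


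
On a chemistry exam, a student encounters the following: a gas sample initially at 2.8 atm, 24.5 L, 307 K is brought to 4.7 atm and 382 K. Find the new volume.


P1V1/T1 = P2V2/T2
V2 = P1V1T2/(T1P2)
= 2.8×24.5×382/(307×4.7)
= 18.161 L

18.161 L


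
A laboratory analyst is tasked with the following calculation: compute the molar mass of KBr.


M(KBr) = 1×39.1 + 1×79.9
= 39.1 + 79.9
= 119.0 g/mol

119.0 g/mol


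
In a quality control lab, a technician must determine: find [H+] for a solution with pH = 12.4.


[H+] = 10^(-pH) = 10^(-12.4)
= 3.98×10^-13 M

3.98×10^-13 M


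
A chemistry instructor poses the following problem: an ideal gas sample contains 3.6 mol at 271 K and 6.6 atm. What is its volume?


PV = nRT  (R = 0.08206 L·atm/(mol·K))
V = nRT/P = 3.6×0.08206×271/6.6
= 12.13 L

12.13 L


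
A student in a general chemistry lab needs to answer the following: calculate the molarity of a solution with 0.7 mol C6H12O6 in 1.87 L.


M = n/V = 0.7/1.87 = 0.374 mol/L

0.374 M


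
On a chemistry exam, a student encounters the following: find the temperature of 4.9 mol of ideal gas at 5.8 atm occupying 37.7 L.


PV = nRT  (R = 0.08206 L·atm/(mol·K))
T = PV/(nR) = 5.8×37.7/(4.9×0.08206)
= 218.66/0.402094
= 543.80 K

543.80 K


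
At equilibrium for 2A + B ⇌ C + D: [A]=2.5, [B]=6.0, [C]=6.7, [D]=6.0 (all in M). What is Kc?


Kc = [C][D]/([A]^2[B])
= (6.7^1 × 6.0^1)/(2.5^2 × 6.0^1)
= 40.2/37.5
= 1.072

1.072


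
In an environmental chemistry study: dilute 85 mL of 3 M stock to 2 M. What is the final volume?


C1V1 = C2V2
3 × 85 = 2 × V2
V2 = 255/2 = 127.5 mL

127.5 mL


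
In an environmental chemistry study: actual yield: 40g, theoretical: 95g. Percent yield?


% yield = actual/theoretical × 100
= 40/95 × 100
= 42.11%

42.11%


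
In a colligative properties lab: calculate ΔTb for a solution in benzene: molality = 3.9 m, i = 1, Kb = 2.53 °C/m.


ΔTb = Kb × m × i
= 2.53 × 3.9 × 1
= 9.867 °C

9.867 °C


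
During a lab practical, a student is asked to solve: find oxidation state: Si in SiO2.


x + 2(-2) = 0, so x = +4
Oxidation number: +4

+4


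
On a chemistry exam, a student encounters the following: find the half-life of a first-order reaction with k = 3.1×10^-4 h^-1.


t½ = ln2/k = 0.693147/(3.1×10^-4 h^-1)
= 2236 h

2236 h


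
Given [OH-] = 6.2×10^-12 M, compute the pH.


pOH = -log10([OH-]) = -log10(6.2×10^-12)
= 12 - log10(6.2) = 11.21
pH = 14 - pOH = 14 - 11.21 = 2.79

2.79


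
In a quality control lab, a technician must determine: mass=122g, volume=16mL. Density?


ρ = mass/volume
= 122/16
= 7.625 g/mL

7.625 g/mL


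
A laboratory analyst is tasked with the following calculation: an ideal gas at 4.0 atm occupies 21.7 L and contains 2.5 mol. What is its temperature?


PV = nRT  (R = 0.08206 L·atm/(mol·K))
T = PV/(nR) = 4.0×21.7/(2.5×0.08206)
= 86.80/0.205150
= 423.11 K

423.11 K


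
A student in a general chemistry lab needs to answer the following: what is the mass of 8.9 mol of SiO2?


M(SiO2) = 60.09 g/mol
mass = n × M = 8.9 × 60.09 = 534.80 g

534.80 g


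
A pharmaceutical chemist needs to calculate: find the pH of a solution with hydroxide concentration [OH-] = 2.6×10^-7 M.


pOH = -log10([OH-]) = -log10(2.6×10^-7)
= 7 - log10(2.6) = 6.59
pH = 14 - pOH = 14 - 6.59 = 7.41

7.41


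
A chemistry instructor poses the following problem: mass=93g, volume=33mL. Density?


ρ = mass/volume
= 93/33
= 2.818 g/mL

2.818 g/mL


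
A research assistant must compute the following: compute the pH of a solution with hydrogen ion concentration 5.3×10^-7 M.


pH = -log10([H+]) = -log10(5.3×10^-7)
= 7 - log10(5.3)
= 7 - 0.72
= 6.28

6.28


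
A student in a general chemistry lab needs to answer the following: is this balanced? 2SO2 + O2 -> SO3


Equation: 2SO2 + O2 -> SO3
Check atoms: O: 6≠3, S: 2≠1
Not balanced

No, not balanced


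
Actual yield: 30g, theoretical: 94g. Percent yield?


% yield = actual/theoretical × 100
= 30/94 × 100
= 31.91%

31.91%


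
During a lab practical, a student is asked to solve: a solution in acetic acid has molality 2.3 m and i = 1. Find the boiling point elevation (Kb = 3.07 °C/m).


ΔTb = Kb × m × i
= 3.07 × 2.3 × 1
= 7.061 °C

7.061 °C


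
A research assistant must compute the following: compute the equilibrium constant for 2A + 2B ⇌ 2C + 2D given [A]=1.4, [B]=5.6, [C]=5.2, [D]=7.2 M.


Kc = [C]^2[D]^2/([A]^2[B]^2)
= (5.2^2 × 7.2^2)/(1.4^2 × 5.6^2)
= 1401.7536/61.4656
= 22.81

22.81


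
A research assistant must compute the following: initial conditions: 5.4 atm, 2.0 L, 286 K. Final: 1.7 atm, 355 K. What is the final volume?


P1V1/T1 = P2V2/T2
V2 = P1V1T2/(T1P2)
= 5.4×2.0×355/(286×1.7)
= 7.886 L

7.886 L


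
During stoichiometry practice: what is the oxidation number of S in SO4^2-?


x + 4(-2) = -2, so x = +6
Oxidation number: +6

+6


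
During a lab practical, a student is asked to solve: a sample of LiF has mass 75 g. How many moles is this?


M(LiF) = 25.94 g/mol
n = mass/M = 75/25.94 = 2.8913 mol

2.8913 mol


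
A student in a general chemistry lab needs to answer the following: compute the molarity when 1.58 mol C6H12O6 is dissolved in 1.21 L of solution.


M = n/V = 1.58/1.21 = 1.306 mol/L

1.306 M


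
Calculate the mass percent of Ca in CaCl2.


M(CaCl2) = 1×40.08 + 2×35.45 = 110.98 g/mol
Mass of Ca = 1 × 40.08 = 40.08 g/mol
% Ca = 40.08/110.98 × 100 = 36.11%

36.11%


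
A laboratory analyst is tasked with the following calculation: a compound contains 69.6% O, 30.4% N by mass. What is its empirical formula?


Assume 100 g sample. Moles of each element:
  O: 69.6/16.0 = 4.35 mol
  N: 30.4/14.01 = 2.17 mol
Divide by smallest (2.17):
  O: 4.35/2.17 = 2.0
  N: 2.17/2.17 = 1.0
Empirical formula: NO2

NO2


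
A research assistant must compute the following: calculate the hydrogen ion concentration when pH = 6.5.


[H+] = 10^(-pH) = 10^(-6.5)
= 3.16×10^-7 M

3.16×10^-7 M


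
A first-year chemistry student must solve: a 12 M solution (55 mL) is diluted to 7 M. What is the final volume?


C1V1 = C2V2
12 × 55 = 7 × V2
V2 = 660/7 = 94.29 mL

94.29 mL


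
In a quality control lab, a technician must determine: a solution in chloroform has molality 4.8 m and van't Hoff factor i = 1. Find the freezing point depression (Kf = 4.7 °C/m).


ΔTf = Kf × m × i
= 4.7 × 4.8 × 1
= 22.56 °C

22.56 °C


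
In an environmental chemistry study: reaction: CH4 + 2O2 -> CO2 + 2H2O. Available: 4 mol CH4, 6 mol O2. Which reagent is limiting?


Mole ratio available / coefficient:
  CH4: 4/1 = 4.000
  O2: 6/2 = 3.000
Smaller ratio is limiting.

O2


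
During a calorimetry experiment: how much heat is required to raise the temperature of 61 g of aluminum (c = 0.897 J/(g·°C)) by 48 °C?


q = mcΔT = 61 × 0.897 × 48
= 2626.42 J

2626.42 J


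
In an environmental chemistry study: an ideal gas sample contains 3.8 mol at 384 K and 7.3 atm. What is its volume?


PV = nRT  (R = 0.08206 L·atm/(mol·K))
V = nRT/P = 3.8×0.08206×384/7.3
= 16.403 L

16.403 L


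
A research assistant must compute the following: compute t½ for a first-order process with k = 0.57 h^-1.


t½ = ln2/k = 0.693147/(0.57 h^-1)
= 1.216 h

1.216 h


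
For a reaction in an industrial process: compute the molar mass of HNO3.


M(HNO3) = 1×1.008 + 1×14.01 + 3×16.0
= 1.01 + 14.01 + 48.0
= 63.02 g/mol

63.02 g/mol


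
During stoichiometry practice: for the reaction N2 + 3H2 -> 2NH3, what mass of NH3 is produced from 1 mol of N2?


Mole ratio NH3:N2 = 2:1
n(NH3) = 1 × 2/1 = 2.000 mol
mass = 2.000 × 17.03 = 34.06 g

34.06 g


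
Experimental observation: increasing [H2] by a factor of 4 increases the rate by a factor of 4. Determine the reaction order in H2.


rate ∝ [H2]^n
4^n = 4 → n = 1
Order in H2: 1

1


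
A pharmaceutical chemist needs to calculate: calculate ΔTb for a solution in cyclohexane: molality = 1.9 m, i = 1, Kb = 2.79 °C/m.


ΔTb = Kb × m × i
= 2.79 × 1.9 × 1
= 5.301 °C

5.301 °C


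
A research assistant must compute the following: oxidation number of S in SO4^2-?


x + 4(-2) = -2, so x = +6
Oxidation number: +6

+6


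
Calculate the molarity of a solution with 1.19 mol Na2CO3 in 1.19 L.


M = n/V = 1.19/1.19 = 1.000 mol/L

1.000 M


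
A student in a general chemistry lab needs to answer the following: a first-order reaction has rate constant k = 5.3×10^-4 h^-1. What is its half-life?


t½ = ln2/k = 0.693147/(5.3×10^-4 h^-1)
= 1308 h

1308 h


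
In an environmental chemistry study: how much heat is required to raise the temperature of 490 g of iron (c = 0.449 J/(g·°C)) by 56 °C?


q = mcΔT = 490 × 0.449 × 56
= 12320.56 J

12320.56 J


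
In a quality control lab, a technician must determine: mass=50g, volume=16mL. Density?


ρ = mass/volume
= 50/16
= 3.125 g/mL

3.125 g/mL


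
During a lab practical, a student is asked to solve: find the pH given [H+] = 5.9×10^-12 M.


pH = -log10([H+]) = -log10(5.9×10^-12)
= 12 - log10(5.9)
= 12 - 0.77
= 11.23

11.23


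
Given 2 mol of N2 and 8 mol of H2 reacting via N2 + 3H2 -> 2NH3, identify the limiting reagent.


Mole ratio available / coefficient:
  N2: 2/1 = 2.000
  H2: 8/3 = 2.667
Smaller ratio is limiting.

N2


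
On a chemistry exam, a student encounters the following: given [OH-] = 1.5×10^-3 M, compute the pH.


pOH = -log10([OH-]) = -log10(1.5×10^-3)
= 3 - log10(1.5) = 2.82
pH = 14 - pOH = 14 - 2.82 = 11.18

11.18


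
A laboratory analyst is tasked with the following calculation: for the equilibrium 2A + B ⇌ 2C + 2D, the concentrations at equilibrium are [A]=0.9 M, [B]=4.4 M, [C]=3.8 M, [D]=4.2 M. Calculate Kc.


Kc = [C]^2[D]^2/([A]^2[B])
= (3.8^2 × 4.2^2)/(0.9^2 × 4.4^1)
= 254.7216/3.564
= 71.47

71.47


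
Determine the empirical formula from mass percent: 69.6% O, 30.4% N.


Assume 100 g sample. Moles of each element:
  O: 69.6/16.0 = 4.35 mol
  N: 30.4/14.01 = 2.17 mol
Divide by smallest (2.17):
  O: 4.35/2.17 = 2.0
  N: 2.17/2.17 = 1.0
Empirical formula: NO2

NO2


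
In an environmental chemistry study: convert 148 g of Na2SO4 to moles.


M(Na2SO4) = 142.05 g/mol
n = mass/M = 148/142.05 = 1.0419 mol

1.0419 mol


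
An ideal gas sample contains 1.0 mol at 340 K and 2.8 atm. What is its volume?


PV = nRT  (R = 0.08206 L·atm/(mol·K))
V = nRT/P = 1.0×0.08206×340/2.8
= 9.964 L

9.964 L


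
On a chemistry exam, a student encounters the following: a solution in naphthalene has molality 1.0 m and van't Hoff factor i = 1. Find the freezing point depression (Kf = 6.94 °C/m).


ΔTf = Kf × m × i
= 6.94 × 1.0 × 1
= 6.94 °C

6.94 °C
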